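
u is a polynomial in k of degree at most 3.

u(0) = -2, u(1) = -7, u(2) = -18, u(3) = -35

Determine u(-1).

First differences: -5, -11, -17. Second differences: -6, -6.
Level-2 differences are constant, so u has degree 2.
Fitting a degree-2 polynomial gives u(k) = -3k² - 2k - 2.
Then u(-1) = -3.

-3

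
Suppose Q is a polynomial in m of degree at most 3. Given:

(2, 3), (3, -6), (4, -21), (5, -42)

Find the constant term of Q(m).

3

First differences: -9, -15, -21. Second differences: -6, -6.
Level-2 differences are constant, so Q has degree 2.
Fitting a degree-2 polynomial gives Q(m) = -3m² + 6m + 3.
The constant term is Q(0) = 3.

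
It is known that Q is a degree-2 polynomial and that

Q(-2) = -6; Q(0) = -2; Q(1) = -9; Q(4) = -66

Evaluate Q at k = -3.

Write Q(k) = ak² + bk + c; the 4 given values yield a linear system in the 3 coefficients.
Solving, Q(k) = -3k² - 4k - 2.
Then Q(-3) = -17.

-17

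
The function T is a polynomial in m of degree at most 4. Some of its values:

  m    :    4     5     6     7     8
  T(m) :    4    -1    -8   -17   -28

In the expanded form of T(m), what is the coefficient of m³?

0

Write T(m) = am^4 + bm³ + cm² + dm + e; the 5 given values yield a linear system in the 5 coefficients.
Solving, the top 2 coefficients vanish, and T(m) = -m² + 4m + 4.
The coefficient of m³ is 0.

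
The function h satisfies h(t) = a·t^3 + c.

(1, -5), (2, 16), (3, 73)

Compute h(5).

From h(1) = -5 and h(2) = 16: 1a + c = -5 and 8a + c = 16.
Subtracting: 7a = 21, so a = 3; then c = -5 − 3·1 = -8.
So h(t) = 3t³ − 8, and h(5) = 367.

367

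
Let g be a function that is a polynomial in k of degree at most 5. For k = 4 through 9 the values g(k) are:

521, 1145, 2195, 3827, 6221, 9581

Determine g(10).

First differences: 624, 1050, 1632, 2394, 3360. Second differences: 426, 582, 762, 966. Third differences: 156, 180, 204. Fourth differences: 24, 24.
Level-4 differences are constant, so g has degree 4.
Extending the table by one column gives the next first difference 4554, so g(10) = 9581 + 4554 = 14135.

14135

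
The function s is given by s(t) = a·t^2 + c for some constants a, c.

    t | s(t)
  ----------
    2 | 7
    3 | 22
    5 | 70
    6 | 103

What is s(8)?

From s(2) = 7 and s(3) = 22: 4a + c = 7 and 9a + c = 22.
Subtracting: 5a = 15, so a = 3; then c = 7 − 3·4 = -5.
So s(t) = 3t² − 5, and s(8) = 187.

187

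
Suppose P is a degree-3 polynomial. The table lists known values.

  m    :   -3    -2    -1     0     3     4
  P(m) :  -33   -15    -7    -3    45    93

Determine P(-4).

Write P(m) = am³ + bm² + cm + d; the 6 given values yield a linear system in the 4 coefficients.
Solving, P(m) = m³ + m² + 4m - 3.
Then P(-4) = -67.

-67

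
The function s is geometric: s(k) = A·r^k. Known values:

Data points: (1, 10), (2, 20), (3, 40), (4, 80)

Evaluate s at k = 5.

Consecutive ratio: 20/10 = 2, and 40/20 = 2, so r = 2.
Then A·2^1 = 10 gives A = 5, and s(k) = 5·2^k.
s(5) = 5·2^5 = 160.

160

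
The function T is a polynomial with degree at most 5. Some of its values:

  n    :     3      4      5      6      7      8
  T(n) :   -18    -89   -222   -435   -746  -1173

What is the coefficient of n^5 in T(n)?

First differences: -71, -133, -213, -311, -427. Second differences: -62, -80, -98, -116. Third differences: -18, -18, -18.
Level-3 differences are constant, so T has degree 3.
Fitting a degree-3 polynomial gives T(n) = -3n³ + 5n² + 5n + 3.
The coefficient of n^5 is 0.

0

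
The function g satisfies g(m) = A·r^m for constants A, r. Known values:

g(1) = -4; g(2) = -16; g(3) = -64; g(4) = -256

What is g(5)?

Consecutive ratio: -16/(-4) = 4, and -64/(-16) = 4, so r = 4.
Then A·4^1 = -4 gives A = -1, and g(m) = -1·4^m.
g(5) = -1·4^5 = -1024.

-1024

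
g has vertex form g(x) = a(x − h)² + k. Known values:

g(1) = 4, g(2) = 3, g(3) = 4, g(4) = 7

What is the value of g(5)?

First differences -1, 1, 3; second difference 2 = 2a, so a = 1.
Expanding, the x-coefficient is −2ah = -2h; matching it to the data gives h = 2, and then k = 3.
So g(x) = 1(x − 2)² + 3.
g(5) = 1·3² + 3 = 12.

12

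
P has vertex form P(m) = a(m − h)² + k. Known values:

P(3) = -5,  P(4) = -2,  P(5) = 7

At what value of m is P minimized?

3

First differences 3, 9; second difference 6 = 2a, so a = 3.
Expanding, the m-coefficient is −2ah = -6h; matching it to the data gives h = 3, and then k = -5.
So P(m) = 3(m − 3)² − 5.
Hence h = 3.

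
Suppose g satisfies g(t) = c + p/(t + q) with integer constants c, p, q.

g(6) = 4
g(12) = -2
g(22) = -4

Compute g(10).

-1

(g(t) − c)(t + q) = p for each data point; the three points give a linear system in c and q, then p follows.
Solving: c = -6, q = -2, p = 40, so g(t) = -6 + 40/(t − 2).
Then g(10) = -6 + 40/8 = -1.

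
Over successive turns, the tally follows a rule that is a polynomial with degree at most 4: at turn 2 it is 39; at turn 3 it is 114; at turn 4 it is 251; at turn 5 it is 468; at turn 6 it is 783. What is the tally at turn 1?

8

Write the value at m as T(m).
Write T(m) = am^4 + bm³ + cm² + dm + e; the 5 given values yield a linear system in the 5 coefficients.
Solving, the leading coefficient vanishes, and T(m) = 3m³ + 4m² - 2m + 3.
Then T(1) = 8.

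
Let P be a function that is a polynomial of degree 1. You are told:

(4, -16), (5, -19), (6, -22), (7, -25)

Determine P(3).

First differences: -3, -3, -3.
Level-1 differences are constant, so P has degree 1.
Fitting a degree-1 polynomial gives P(n) = -3n - 4.
Then P(3) = -13.

-13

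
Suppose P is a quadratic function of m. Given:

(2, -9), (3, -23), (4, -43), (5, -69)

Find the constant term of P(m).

Write P(m) = am² + bm + c; the 4 given values yield a linear system in the 3 coefficients.
Solving, P(m) = -3m² + m + 1.
The constant term is P(0) = 1.

1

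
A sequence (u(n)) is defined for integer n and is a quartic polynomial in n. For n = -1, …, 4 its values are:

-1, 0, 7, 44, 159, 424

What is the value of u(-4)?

152

First differences: 1, 7, 37, 115, 265. Second differences: 6, 30, 78, 150. Third differences: 24, 48, 72. Fourth differences: 24, 24.
Level-4 differences are constant, so u has degree 4.
Fitting a degree-4 polynomial gives u(n) = n^4 + 2n³ + 2n² + 2n.
Then u(-4) = 152.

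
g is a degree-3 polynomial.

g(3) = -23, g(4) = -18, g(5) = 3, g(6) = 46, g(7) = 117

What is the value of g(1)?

-9

Write g(k) = ak³ + bk² + ck + d; the 5 given values yield a linear system in the 4 coefficients.
Solving, g(k) = k³ - 4k² - 4k - 2.
Then g(1) = -9.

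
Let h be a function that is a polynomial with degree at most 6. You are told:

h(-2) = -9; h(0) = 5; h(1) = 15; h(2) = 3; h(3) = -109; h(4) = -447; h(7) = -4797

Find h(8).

-8259

Write h(m) = am^6 + bm^5 + cm^4 + dm³ + em² + pm + q; the 7 given values yield a linear system in the 7 coefficients.
Solving, the top 2 coefficients vanish, and h(m) = -2m^4 - m³ + 6m² + 7m + 5.
Then h(8) = -8259.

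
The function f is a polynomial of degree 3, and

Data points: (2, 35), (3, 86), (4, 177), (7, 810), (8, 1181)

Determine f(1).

12

Write f(x) = ax³ + bx² + cx + d; the 5 given values yield a linear system in the 4 coefficients.
Solving, f(x) = 2x³ + 2x² + 3x + 5.
Then f(1) = 12.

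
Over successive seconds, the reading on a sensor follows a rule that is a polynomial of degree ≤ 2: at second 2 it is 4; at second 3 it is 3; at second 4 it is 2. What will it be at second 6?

0

Write the value at m as h(m).
First differences: -1, -1.
Level-1 differences are constant, so h has degree 1.
Fitting a degree-1 polynomial gives h(m) = -m + 6.
Then h(6) = 0.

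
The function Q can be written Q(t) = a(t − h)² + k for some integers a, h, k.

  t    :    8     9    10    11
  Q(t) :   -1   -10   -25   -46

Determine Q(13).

First differences -9, -15, -21; second difference -6 = 2a, so a = -3.
Expanding, the t-coefficient is −2ah = 6h; matching it to the data gives h = 7, and then k = 2.
So Q(t) = -3(t − 7)² + 2.
Q(13) = -3·6² + 2 = -106.

-106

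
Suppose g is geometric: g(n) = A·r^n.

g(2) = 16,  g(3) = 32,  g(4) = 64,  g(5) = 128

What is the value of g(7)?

512

Consecutive ratio: 32/16 = 2, and 64/32 = 2, so r = 2.
Then A·2^2 = 16 gives A = 4, and g(n) = 4·2^n.
g(7) = 4·2^7 = 512.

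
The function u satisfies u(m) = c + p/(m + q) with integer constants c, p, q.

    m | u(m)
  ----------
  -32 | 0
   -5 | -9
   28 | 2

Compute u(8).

4

(u(m) − c)(m + q) = p for each data point; the three points give a linear system in c and q, then p follows.
Solving: c = 1, q = 2, p = 30, so u(m) = 1 + 30/(m + 2).
Then u(8) = 1 + 30/10 = 4.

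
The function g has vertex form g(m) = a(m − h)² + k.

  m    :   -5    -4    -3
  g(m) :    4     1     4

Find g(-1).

28

First differences -3, 3; second difference 6 = 2a, so a = 3.
Expanding, the m-coefficient is −2ah = -6h; matching it to the data gives h = -4, and then k = 1.
So g(m) = 3(m + 4)² + 1.
g(-1) = 3·3² + 1 = 28.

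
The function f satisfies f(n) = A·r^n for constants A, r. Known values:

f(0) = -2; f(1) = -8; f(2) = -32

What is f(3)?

-128

Consecutive ratio: -8/(-2) = 4, and -32/(-8) = 4, so r = 4.
Then A·4^0 = -2 gives A = -2, and f(n) = -2·4^n.
f(3) = -2·4^3 = -128.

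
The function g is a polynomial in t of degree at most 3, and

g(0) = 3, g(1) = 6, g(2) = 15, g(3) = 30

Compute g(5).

Write g(t) = at³ + bt² + ct + d; the 4 given values yield a linear system in the 4 coefficients.
Solving, the leading coefficient vanishes, and g(t) = 3t² + 3.
Then g(5) = 78.

78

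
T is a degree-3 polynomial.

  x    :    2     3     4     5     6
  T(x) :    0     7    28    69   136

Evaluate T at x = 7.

235

First differences: 7, 21, 41, 67. Second differences: 14, 20, 26. Third differences: 6, 6.
Level-3 differences are constant, so T has degree 3.
Fitting a degree-3 polynomial gives T(x) = x³ - 2x² - 2x + 4.
Then T(7) = 235.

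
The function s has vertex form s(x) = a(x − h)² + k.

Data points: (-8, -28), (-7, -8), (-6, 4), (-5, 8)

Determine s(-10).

First differences 20, 12, 4; second difference -8 = 2a, so a = -4.
Expanding, the x-coefficient is −2ah = 8h; matching it to the data gives h = -5, and then k = 8.
So s(x) = -4(x + 5)² + 8.
s(-10) = -4·(-5)² + 8 = -92.

-92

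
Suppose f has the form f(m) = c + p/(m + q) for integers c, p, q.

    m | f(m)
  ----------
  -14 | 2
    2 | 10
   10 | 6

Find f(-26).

(f(m) − c)(m + q) = p for each data point; the three points give a linear system in c and q, then p follows.
Solving: c = 4, q = 2, p = 24, so f(m) = 4 + 24/(m + 2).
Then f(-26) = 4 + 24/(-24) = 3.

3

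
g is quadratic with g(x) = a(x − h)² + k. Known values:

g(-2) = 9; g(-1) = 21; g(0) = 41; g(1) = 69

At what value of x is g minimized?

-3

First differences 12, 20, 28; second difference 8 = 2a, so a = 4.
Expanding, the x-coefficient is −2ah = -8h; matching it to the data gives h = -3, and then k = 5.
So g(x) = 4(x + 3)² + 5.
Hence h = -3.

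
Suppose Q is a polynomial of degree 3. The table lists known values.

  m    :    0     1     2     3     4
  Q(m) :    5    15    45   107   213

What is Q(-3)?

First differences: 10, 30, 62, 106. Second differences: 20, 32, 44. Third differences: 12, 12.
Level-3 differences are constant, so Q has degree 3.
Fitting a degree-3 polynomial gives Q(m) = 2m³ + 4m² + 4m + 5.
Then Q(-3) = -25.

-25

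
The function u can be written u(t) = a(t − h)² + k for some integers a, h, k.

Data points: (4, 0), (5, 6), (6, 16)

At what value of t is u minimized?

First differences 6, 10; second difference 4 = 2a, so a = 2.
Expanding, the t-coefficient is −2ah = -4h; matching it to the data gives h = 3, and then k = -2.
So u(t) = 2(t − 3)² − 2.
Hence h = 3.

3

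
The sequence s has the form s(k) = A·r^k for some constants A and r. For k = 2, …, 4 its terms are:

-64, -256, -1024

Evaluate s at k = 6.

Consecutive ratio: -256/(-64) = 4, and -1024/(-256) = 4, so r = 4.
Then A·4^2 = -64 gives A = -4, and s(k) = -4·4^k.
s(6) = -4·4^6 = -16384.

-16384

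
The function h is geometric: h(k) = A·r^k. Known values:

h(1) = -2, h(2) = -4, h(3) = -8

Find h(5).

-32

Consecutive ratio: -4/(-2) = 2, and -8/(-4) = 2, so r = 2.
Then A·2^1 = -2 gives A = -1, and h(k) = -1·2^k.
h(5) = -1·2^5 = -32.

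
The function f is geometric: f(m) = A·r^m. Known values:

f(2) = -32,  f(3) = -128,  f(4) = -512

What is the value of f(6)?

Consecutive ratio: -128/(-32) = 4, and -512/(-128) = 4, so r = 4.
Then A·4^2 = -32 gives A = -2, and f(m) = -2·4^m.
f(6) = -2·4^6 = -8192.

-8192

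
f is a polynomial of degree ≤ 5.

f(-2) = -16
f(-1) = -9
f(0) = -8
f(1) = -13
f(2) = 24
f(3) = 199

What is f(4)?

656

Write f(n) = an^5 + bn^4 + cn³ + dn² + en + p; the 6 given values yield a linear system in the 6 coefficients.
Solving, the leading coefficient vanishes, and f(n) = 2n^4 + 4n³ - 5n² - 6n - 8.
Then f(4) = 656.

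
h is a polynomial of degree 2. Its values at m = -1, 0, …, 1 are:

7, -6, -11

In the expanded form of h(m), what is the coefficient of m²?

Write h(m) = am² + bm + c; the 3 given values yield a linear system in the 3 coefficients.
Solving, h(m) = 4m² - 9m - 6.
The coefficient of m² is 4.

4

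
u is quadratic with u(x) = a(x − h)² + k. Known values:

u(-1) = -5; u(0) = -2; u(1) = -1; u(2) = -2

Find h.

1

First differences 3, 1, -1; second difference -2 = 2a, so a = -1.
Expanding, the x-coefficient is −2ah = 2h; matching it to the data gives h = 1, and then k = -1.
So u(x) = -1(x − 1)² − 1.
Hence h = 1.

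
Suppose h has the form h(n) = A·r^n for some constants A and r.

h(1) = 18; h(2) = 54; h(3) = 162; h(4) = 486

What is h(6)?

4374

Consecutive ratio: 54/18 = 3, and 162/54 = 3, so r = 3.
Then A·3^1 = 18 gives A = 6, and h(n) = 6·3^n.
h(6) = 6·3^6 = 4374.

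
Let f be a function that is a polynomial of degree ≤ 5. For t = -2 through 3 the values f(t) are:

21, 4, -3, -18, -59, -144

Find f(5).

-518

First differences: -17, -7, -15, -41, -85. Second differences: 10, -8, -26, -44. Third differences: -18, -18, -18.
Level-3 differences are constant, so f has degree 3.
Fitting a degree-3 polynomial gives f(t) = -3t³ - 4t² - 8t - 3.
Then f(5) = -518.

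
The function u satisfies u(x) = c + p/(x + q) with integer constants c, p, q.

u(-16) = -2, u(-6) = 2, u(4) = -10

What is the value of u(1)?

(u(x) − c)(x + q) = p for each data point; the three points give a linear system in c and q, then p follows.
Solving: c = -4, q = 1, p = -30, so u(x) = -4 − 30/(x + 1).
Then u(1) = -4 − 30/2 = -19.

-19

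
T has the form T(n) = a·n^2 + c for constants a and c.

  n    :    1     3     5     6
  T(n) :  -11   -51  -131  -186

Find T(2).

-26

From T(1) = -11 and T(3) = -51: 1a + c = -11 and 9a + c = -51.
Subtracting: 8a = -40, so a = -5; then c = -11 − (-5)·1 = -6.
So T(n) = -5n² − 6, and T(2) = -26.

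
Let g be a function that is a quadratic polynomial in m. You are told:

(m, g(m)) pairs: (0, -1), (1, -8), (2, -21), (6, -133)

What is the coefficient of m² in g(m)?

-3

Write g(m) = am² + bm + c; the 4 given values yield a linear system in the 3 coefficients.
Solving, g(m) = -3m² - 4m - 1.
The coefficient of m² is -3.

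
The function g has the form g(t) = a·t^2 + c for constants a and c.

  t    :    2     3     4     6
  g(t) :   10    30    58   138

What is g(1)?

From g(2) = 10 and g(3) = 30: 4a + c = 10 and 9a + c = 30.
Subtracting: 5a = 20, so a = 4; then c = 10 − 4·4 = -6.
So g(t) = 4t² − 6, and g(1) = -2.

-2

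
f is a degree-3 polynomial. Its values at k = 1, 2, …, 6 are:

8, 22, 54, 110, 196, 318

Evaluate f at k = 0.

First differences: 14, 32, 56, 86, 122. Second differences: 18, 24, 30, 36. Third differences: 6, 6, 6.
Level-3 differences are constant, so f has degree 3.
Fitting a degree-3 polynomial gives f(k) = k³ + 3k² - 2k + 6.
Then f(0) = 6.

6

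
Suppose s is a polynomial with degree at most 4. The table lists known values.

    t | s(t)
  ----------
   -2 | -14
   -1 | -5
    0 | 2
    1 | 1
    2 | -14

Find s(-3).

-19

Write s(t) = at^4 + bt³ + ct² + dt + e; the 5 given values yield a linear system in the 5 coefficients.
Solving, the leading coefficient vanishes, and s(t) = -t³ - 4t² + 4t + 2.
Then s(-3) = -19.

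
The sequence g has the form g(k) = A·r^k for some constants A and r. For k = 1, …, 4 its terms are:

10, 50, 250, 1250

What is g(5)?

6250

Consecutive ratio: 50/10 = 5, and 250/50 = 5, so r = 5.
Then A·5^1 = 10 gives A = 2, and g(k) = 2·5^k.
g(5) = 2·5^5 = 6250.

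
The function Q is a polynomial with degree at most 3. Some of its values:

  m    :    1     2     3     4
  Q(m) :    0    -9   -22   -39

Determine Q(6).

-85

Write Q(m) = am³ + bm² + cm + d; the 4 given values yield a linear system in the 4 coefficients.
Solving, the leading coefficient vanishes, and Q(m) = -2m² - 3m + 5.
Then Q(6) = -85.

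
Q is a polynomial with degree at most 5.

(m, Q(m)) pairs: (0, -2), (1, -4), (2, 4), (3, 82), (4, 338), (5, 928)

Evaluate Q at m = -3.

184

First differences: -2, 8, 78, 256, 590. Second differences: 10, 70, 178, 334. Third differences: 60, 108, 156. Fourth differences: 48, 48.
Level-4 differences are constant, so Q has degree 4.
Fitting a degree-4 polynomial gives Q(m) = 2m^4 - 2m³ - 3m² + m - 2.
Then Q(-3) = 184.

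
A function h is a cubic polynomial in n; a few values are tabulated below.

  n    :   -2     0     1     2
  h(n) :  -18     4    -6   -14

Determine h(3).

-8

Write h(n) = an³ + bn² + cn + d; the 4 given values yield a linear system in the 4 coefficients.
Solving, h(n) = 2n³ - 5n² - 7n + 4.
Then h(3) = -8.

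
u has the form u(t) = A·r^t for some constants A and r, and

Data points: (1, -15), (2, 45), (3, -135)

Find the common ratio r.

-3

Consecutive ratio: 45/(-15) = -3, and -135/45 = -3, so r = -3.
Then A·(-3)^1 = -15 gives A = 5, and u(t) = 5·(-3)^t.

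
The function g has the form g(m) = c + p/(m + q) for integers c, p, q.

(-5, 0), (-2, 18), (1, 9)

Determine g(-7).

(g(m) − c)(m + q) = p for each data point; the three points give a linear system in c and q, then p follows.
Solving: c = 6, q = 3, p = 12, so g(m) = 6 + 12/(m + 3).
Then g(-7) = 6 + 12/(-4) = 3.

3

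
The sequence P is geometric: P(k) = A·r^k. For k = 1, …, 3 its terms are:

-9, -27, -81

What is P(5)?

-729

Consecutive ratio: -27/(-9) = 3, and -81/(-27) = 3, so r = 3.
Then A·3^1 = -9 gives A = -3, and P(k) = -3·3^k.
P(5) = -3·3^5 = -729.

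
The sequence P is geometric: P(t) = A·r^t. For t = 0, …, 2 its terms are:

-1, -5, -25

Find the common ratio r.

Consecutive ratio: -5/(-1) = 5, and -25/(-5) = 5, so r = 5.
Then A·5^0 = -1 gives A = -1, and P(t) = -1·5^t.

5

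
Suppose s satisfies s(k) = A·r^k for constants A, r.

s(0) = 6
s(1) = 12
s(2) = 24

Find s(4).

96

Consecutive ratio: 12/6 = 2, and 24/12 = 2, so r = 2.
Then A·2^0 = 6 gives A = 6, and s(k) = 6·2^k.
s(4) = 6·2^4 = 96.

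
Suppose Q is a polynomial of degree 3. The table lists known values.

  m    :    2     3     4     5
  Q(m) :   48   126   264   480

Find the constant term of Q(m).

Write Q(m) = am³ + bm² + cm + d; the 4 given values yield a linear system in the 4 coefficients.
Solving, Q(m) = 3m³ + 3m² + 6m.
The constant term is Q(0) = 0.

0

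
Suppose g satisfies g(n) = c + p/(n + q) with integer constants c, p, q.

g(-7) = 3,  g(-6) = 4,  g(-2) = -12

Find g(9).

(g(n) − c)(n + q) = p for each data point; the three points give a linear system in c and q, then p follows.
Solving: c = 0, q = 3, p = -12, so g(n) = -12/(n + 3).
Then g(9) = 0 − 12/12 = -1.

-1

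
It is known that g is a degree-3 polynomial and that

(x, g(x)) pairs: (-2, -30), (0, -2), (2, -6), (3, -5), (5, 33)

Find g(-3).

Write g(x) = ax³ + bx² + cx + d; the 5 given values yield a linear system in the 4 coefficients.
Solving, g(x) = x³ - 4x² + 2x - 2.
Then g(-3) = -71.

-71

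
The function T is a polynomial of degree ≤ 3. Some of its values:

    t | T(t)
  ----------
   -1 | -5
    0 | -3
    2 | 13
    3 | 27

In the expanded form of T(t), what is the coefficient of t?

4

Write T(t) = at³ + bt² + ct + d; the 4 given values yield a linear system in the 4 coefficients.
Solving, the leading coefficient vanishes, and T(t) = 2t² + 4t - 3.
The coefficient of t is 4.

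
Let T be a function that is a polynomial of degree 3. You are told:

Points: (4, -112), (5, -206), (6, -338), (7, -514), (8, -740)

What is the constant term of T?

4

First differences: -94, -132, -176, -226. Second differences: -38, -44, -50. Third differences: -6, -6.
Level-3 differences are constant, so T has degree 3.
Fitting a degree-3 polynomial gives T(m) = -m³ - 4m² + 3m + 4.
The constant term is T(0) = 4.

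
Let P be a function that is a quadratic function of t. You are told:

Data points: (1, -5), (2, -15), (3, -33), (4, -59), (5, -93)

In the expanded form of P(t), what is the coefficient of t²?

Write P(t) = at² + bt + c; the 5 given values yield a linear system in the 3 coefficients.
Solving, P(t) = -4t² + 2t - 3.
The coefficient of t² is -4.

-4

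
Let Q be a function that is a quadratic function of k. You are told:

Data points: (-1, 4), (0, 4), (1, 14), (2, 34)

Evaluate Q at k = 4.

104

First differences: 0, 10, 20. Second differences: 10, 10.
Level-2 differences are constant, so Q has degree 2.
Fitting a degree-2 polynomial gives Q(k) = 5k² + 5k + 4.
Then Q(4) = 104.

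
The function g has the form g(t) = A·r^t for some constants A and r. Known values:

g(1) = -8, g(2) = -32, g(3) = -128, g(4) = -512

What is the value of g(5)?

Consecutive ratio: -32/(-8) = 4, and -128/(-32) = 4, so r = 4.
Then A·4^1 = -8 gives A = -2, and g(t) = -2·4^t.
g(5) = -2·4^5 = -2048.

-2048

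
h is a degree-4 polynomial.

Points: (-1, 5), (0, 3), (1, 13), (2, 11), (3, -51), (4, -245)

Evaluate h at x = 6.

First differences: -2, 10, -2, -62, -194. Second differences: 12, -12, -60, -132. Third differences: -24, -48, -72. Fourth differences: -24, -24.
Level-4 differences are constant, so h has degree 4.
Fitting a degree-4 polynomial gives h(x) = -x^4 - 2x³ + 7x² + 6x + 3.
Then h(6) = -1437.

-1437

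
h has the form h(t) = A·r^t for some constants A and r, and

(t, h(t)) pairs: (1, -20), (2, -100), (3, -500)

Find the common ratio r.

5

Consecutive ratio: -100/(-20) = 5, and -500/(-100) = 5, so r = 5.
Then A·5^1 = -20 gives A = -4, and h(t) = -4·5^t.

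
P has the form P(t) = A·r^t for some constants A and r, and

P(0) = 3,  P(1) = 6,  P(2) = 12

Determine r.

2

Consecutive ratio: 6/3 = 2, and 12/6 = 2, so r = 2.
Then A·2^0 = 3 gives A = 3, and P(t) = 3·2^t.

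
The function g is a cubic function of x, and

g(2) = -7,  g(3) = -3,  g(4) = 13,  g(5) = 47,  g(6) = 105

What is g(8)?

317

First differences: 4, 16, 34, 58. Second differences: 12, 18, 24. Third differences: 6, 6.
Level-3 differences are constant, so g has degree 3.
Fitting a degree-3 polynomial gives g(x) = x³ - 3x² - 3.
Then g(8) = 317.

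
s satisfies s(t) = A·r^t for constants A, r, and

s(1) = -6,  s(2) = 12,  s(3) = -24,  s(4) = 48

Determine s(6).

192

Consecutive ratio: 12/(-6) = -2, and -24/12 = -2, so r = -2.
Then A·(-2)^1 = -6 gives A = 3, and s(t) = 3·(-2)^t.
s(6) = 3·(-2)^6 = 192.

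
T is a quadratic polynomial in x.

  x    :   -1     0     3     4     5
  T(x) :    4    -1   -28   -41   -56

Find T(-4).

7

Write T(x) = ax² + bx + c; the 5 given values yield a linear system in the 3 coefficients.
Solving, T(x) = -x² - 6x - 1.
Then T(-4) = 7.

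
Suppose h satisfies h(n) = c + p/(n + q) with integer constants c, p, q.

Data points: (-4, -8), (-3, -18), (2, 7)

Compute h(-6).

(h(n) − c)(n + q) = p for each data point; the three points give a linear system in c and q, then p follows.
Solving: c = 2, q = 2, p = 20, so h(n) = 2 + 20/(n + 2).
Then h(-6) = 2 + 20/(-4) = -3.

-3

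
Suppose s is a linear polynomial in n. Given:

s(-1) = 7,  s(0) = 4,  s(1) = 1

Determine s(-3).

13

Write s(n) = an + b; the 3 given values yield a linear system in the 2 coefficients.
Solving, s(n) = -3n + 4.
Then s(-3) = 13.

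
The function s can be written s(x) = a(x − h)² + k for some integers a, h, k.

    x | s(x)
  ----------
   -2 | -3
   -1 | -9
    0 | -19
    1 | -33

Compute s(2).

First differences -6, -10, -14; second difference -4 = 2a, so a = -2.
Expanding, the x-coefficient is −2ah = 4h; matching it to the data gives h = -3, and then k = -1.
So s(x) = -2(x + 3)² − 1.
s(2) = -2·5² − 1 = -51.

-51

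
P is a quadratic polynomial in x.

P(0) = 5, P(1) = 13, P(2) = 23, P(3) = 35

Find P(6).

First differences: 8, 10, 12. Second differences: 2, 2.
Level-2 differences are constant, so P has degree 2.
Fitting a degree-2 polynomial gives P(x) = x² + 7x + 5.
Then P(6) = 83.

83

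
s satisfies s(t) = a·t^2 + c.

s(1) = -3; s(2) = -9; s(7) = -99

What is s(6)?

-73

From s(1) = -3 and s(2) = -9: 1a + c = -3 and 4a + c = -9.
Subtracting: 3a = -6, so a = -2; then c = -3 − (-2)·1 = -1.
So s(t) = -2t² − 1, and s(6) = -73.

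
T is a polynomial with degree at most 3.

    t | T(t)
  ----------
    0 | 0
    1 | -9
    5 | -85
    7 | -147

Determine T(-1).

5

Write T(t) = at³ + bt² + ct + d; the 4 given values yield a linear system in the 4 coefficients.
Solving, the leading coefficient vanishes, and T(t) = -2t² - 7t.
Then T(-1) = 5.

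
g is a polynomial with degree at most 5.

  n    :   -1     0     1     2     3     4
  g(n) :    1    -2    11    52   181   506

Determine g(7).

Write g(n) = an^5 + bn^4 + cn³ + dn² + en + p; the 6 given values yield a linear system in the 6 coefficients.
Solving, the leading coefficient vanishes, and g(n) = 2n^4 - 2n³ + 6n² + 7n - 2.
Then g(7) = 4457.

4457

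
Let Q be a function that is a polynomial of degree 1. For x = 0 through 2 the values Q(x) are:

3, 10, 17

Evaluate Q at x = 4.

31

First differences: 7, 7.
Level-1 differences are constant, so Q has degree 1.
Fitting a degree-1 polynomial gives Q(x) = 7x + 3.
Then Q(4) = 31.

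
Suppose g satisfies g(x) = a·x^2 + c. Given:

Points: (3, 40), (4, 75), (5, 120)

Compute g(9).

From g(3) = 40 and g(4) = 75: 9a + c = 40 and 16a + c = 75.
Subtracting: 7a = 35, so a = 5; then c = 40 − 5·9 = -5.
So g(x) = 5x² − 5, and g(9) = 400.

400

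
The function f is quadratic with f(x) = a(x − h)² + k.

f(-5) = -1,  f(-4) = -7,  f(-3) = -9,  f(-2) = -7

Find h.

First differences -6, -2, 2; second difference 4 = 2a, so a = 2.
Expanding, the x-coefficient is −2ah = -4h; matching it to the data gives h = -3, and then k = -9.
So f(x) = 2(x + 3)² − 9.
Hence h = -3.

-3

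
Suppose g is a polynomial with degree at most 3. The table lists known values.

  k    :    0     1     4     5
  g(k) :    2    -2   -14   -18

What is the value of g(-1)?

6

Write g(k) = ak³ + bk² + ck + d; the 4 given values yield a linear system in the 4 coefficients.
Solving, the top 2 coefficients vanish, and g(k) = -4k + 2.
Then g(-1) = 6.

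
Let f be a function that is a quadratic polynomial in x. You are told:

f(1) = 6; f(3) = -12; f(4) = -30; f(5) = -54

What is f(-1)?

0

Write f(x) = ax² + bx + c; the 4 given values yield a linear system in the 3 coefficients.
Solving, f(x) = -3x² + 3x + 6.
Then f(-1) = 0.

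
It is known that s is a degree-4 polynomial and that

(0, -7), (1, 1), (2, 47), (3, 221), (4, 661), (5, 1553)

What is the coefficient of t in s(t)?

7

First differences: 8, 46, 174, 440, 892. Second differences: 38, 128, 266, 452. Third differences: 90, 138, 186. Fourth differences: 48, 48.
Level-4 differences are constant, so s has degree 4.
Fitting a degree-4 polynomial gives s(t) = 2t^4 + 3t³ - 4t² + 7t - 7.
The coefficient of t is 7.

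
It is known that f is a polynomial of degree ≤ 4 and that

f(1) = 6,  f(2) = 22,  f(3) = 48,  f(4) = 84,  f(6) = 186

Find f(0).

Write f(t) = at^4 + bt³ + ct² + dt + e; the 5 given values yield a linear system in the 5 coefficients.
Solving, the top 2 coefficients vanish, and f(t) = 5t² + t.
Then f(0) = 0.

0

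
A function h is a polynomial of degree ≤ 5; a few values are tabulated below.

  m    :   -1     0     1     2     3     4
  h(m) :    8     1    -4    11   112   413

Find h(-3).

196

Write h(m) = am^5 + bm^4 + cm³ + dm² + em + p; the 6 given values yield a linear system in the 6 coefficients.
Solving, the leading coefficient vanishes, and h(m) = 2m^4 - m³ - m² - 5m + 1.
Then h(-3) = 196.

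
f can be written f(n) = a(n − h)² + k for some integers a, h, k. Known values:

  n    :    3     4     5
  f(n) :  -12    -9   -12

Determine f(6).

First differences 3, -3; second difference -6 = 2a, so a = -3.
Expanding, the n-coefficient is −2ah = 6h; matching it to the data gives h = 4, and then k = -9.
So f(n) = -3(n − 4)² − 9.
f(6) = -3·2² − 9 = -21.

-21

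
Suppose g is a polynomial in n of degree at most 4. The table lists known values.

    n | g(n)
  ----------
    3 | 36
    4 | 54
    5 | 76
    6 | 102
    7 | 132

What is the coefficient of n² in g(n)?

First differences: 18, 22, 26, 30. Second differences: 4, 4, 4.
Level-2 differences are constant, so g has degree 2.
Fitting a degree-2 polynomial gives g(n) = 2n² + 4n + 6.
The coefficient of n² is 2.

2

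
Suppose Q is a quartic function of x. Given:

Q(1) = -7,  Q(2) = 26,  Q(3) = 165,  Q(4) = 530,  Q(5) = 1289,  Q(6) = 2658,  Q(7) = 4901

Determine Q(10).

Write Q(x) = ax^4 + bx³ + cx² + dx + e; the 7 given values yield a linear system in the 5 coefficients.
Solving, Q(x) = 2x^4 + 3x² - 6x - 6.
Then Q(10) = 20234.

20234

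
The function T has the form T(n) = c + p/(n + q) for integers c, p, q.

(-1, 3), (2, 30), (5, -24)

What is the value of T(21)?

(T(n) − c)(n + q) = p for each data point; the three points give a linear system in c and q, then p follows.
Solving: c = -6, q = -3, p = -36, so T(n) = -6 − 36/(n − 3).
Then T(21) = -6 − 36/18 = -8.

-8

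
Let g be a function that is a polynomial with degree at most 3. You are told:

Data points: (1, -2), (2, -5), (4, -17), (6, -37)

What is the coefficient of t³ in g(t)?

Write g(t) = at³ + bt² + ct + d; the 4 given values yield a linear system in the 4 coefficients.
Solving, the leading coefficient vanishes, and g(t) = -t² - 1.
The coefficient of t³ is 0.

0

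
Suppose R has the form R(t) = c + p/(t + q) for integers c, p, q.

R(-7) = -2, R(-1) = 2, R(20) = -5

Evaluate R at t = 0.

5

(R(t) − c)(t + q) = p for each data point; the three points give a linear system in c and q, then p follows.
Solving: c = -4, q = -2, p = -18, so R(t) = -4 − 18/(t − 2).
Then R(0) = -4 − 18/(-2) = 5.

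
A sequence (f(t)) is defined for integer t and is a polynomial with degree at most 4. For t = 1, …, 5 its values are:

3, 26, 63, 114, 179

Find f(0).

-6

First differences: 23, 37, 51, 65. Second differences: 14, 14, 14.
Level-2 differences are constant, so f has degree 2.
Fitting a degree-2 polynomial gives f(t) = 7t² + 2t - 6.
Then f(0) = -6.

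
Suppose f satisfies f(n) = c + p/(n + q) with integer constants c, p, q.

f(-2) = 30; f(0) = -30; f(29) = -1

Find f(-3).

(f(n) − c)(n + q) = p for each data point; the three points give a linear system in c and q, then p follows.
Solving: c = 0, q = 1, p = -30, so f(n) = -30/(n + 1).
Then f(-3) = 0 − 30/(-2) = 15.

15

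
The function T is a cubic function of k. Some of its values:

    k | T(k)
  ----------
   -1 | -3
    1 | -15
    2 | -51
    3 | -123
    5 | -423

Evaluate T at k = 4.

Write T(k) = ak³ + bk² + ck + d; the 5 given values yield a linear system in the 4 coefficients.
Solving, T(k) = -2k³ - 6k² - 4k - 3.
Then T(4) = -243.

-243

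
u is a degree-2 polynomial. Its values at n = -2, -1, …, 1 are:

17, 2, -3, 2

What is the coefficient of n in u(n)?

0

First differences: -15, -5, 5. Second differences: 10, 10.
Level-2 differences are constant, so u has degree 2.
Fitting a degree-2 polynomial gives u(n) = 5n² - 3.
The coefficient of n is 0.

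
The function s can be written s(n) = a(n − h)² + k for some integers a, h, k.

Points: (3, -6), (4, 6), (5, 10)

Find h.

First differences 12, 4; second difference -8 = 2a, so a = -4.
Expanding, the n-coefficient is −2ah = 8h; matching it to the data gives h = 5, and then k = 10.
So s(n) = -4(n − 5)² + 10.
Hence h = 5.

5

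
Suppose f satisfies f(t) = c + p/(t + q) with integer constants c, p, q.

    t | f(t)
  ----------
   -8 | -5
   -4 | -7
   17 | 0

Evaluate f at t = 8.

(f(t) − c)(t + q) = p for each data point; the three points give a linear system in c and q, then p follows.
Solving: c = -2, q = -2, p = 30, so f(t) = -2 + 30/(t − 2).
Then f(8) = -2 + 30/6 = 3.

3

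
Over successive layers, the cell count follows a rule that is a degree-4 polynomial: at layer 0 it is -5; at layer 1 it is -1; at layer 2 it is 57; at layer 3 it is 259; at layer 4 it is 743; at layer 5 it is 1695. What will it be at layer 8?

Write the value at x as Q(x).
First differences: 4, 58, 202, 484, 952. Second differences: 54, 144, 282, 468. Third differences: 90, 138, 186. Fourth differences: 48, 48.
Level-4 differences are constant, so Q has degree 4.
Fitting a degree-4 polynomial gives Q(x) = 2x^4 + 3x³ + 4x² - 5x - 5.
Then Q(8) = 9939.

9939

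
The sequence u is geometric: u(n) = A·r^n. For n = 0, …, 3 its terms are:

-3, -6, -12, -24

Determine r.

Consecutive ratio: -6/(-3) = 2, and -12/(-6) = 2, so r = 2.
Then A·2^0 = -3 gives A = -3, and u(n) = -3·2^n.

2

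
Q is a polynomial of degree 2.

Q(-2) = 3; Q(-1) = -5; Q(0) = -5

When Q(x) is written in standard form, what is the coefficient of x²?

Write Q(x) = ax² + bx + c; the 3 given values yield a linear system in the 3 coefficients.
Solving, Q(x) = 4x² + 4x - 5.
The coefficient of x² is 4.

4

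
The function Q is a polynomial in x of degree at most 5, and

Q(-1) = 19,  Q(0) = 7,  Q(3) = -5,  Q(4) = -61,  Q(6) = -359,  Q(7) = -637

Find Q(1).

11

Write Q(x) = ax^5 + bx^4 + cx³ + dx² + ex + p; the 6 given values yield a linear system in the 6 coefficients.
Solving, the top 2 coefficients vanish, and Q(x) = -3x³ + 8x² - x + 7.
Then Q(1) = 11.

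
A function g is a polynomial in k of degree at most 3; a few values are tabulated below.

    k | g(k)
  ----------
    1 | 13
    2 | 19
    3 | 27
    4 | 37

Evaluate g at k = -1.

Write g(k) = ak³ + bk² + ck + d; the 4 given values yield a linear system in the 4 coefficients.
Solving, the leading coefficient vanishes, and g(k) = k² + 3k + 9.
Then g(-1) = 7.

7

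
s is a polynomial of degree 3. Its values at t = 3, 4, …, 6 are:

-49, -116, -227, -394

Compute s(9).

-1351

Write s(t) = at³ + bt² + ct + d; the 4 given values yield a linear system in the 4 coefficients.
Solving, s(t) = -2t³ + 2t² - 7t + 8.
Then s(9) = -1351.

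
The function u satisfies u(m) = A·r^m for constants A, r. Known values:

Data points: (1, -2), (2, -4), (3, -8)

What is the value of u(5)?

-32

Consecutive ratio: -4/(-2) = 2, and -8/(-4) = 2, so r = 2.
Then A·2^1 = -2 gives A = -1, and u(m) = -1·2^m.
u(5) = -1·2^5 = -32.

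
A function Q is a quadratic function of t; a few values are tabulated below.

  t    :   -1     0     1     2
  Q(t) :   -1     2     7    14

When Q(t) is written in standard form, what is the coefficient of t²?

1

Write Q(t) = at² + bt + c; the 4 given values yield a linear system in the 3 coefficients.
Solving, Q(t) = t² + 4t + 2.
The coefficient of t² is 1.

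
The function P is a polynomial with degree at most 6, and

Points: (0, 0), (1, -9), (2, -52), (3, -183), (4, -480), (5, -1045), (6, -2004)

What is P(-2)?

First differences: -9, -43, -131, -297, -565, -959. Second differences: -34, -88, -166, -268, -394. Third differences: -54, -78, -102, -126. Fourth differences: -24, -24, -24.
Level-4 differences are constant, so P has degree 4.
Fitting a degree-4 polynomial gives P(n) = -n^4 - 3n³ - n² - 4n.
Then P(-2) = 12.

12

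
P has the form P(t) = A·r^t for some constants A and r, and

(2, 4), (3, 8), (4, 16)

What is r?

2

Consecutive ratio: 8/4 = 2, and 16/8 = 2, so r = 2.
Then A·2^2 = 4 gives A = 1, and P(t) = 1·2^t.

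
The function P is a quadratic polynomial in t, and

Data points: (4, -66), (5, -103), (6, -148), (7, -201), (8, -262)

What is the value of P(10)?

-408

First differences: -37, -45, -53, -61. Second differences: -8, -8, -8.
Level-2 differences are constant, so P has degree 2.
Fitting a degree-2 polynomial gives P(t) = -4t² - t + 2.
Then P(10) = -408.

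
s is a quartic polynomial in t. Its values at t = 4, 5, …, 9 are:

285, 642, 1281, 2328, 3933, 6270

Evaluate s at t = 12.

19773

Write s(t) = at^4 + bt³ + ct² + dt + e; the 6 given values yield a linear system in the 5 coefficients.
Solving, s(t) = t^4 - t³ + 5t² + 4t - 3.
Then s(12) = 19773.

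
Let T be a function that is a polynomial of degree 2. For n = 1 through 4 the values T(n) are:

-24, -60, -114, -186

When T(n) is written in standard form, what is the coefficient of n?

First differences: -36, -54, -72. Second differences: -18, -18.
Level-2 differences are constant, so T has degree 2.
Fitting a degree-2 polynomial gives T(n) = -9n² - 9n - 6.
The coefficient of n is -9.

-9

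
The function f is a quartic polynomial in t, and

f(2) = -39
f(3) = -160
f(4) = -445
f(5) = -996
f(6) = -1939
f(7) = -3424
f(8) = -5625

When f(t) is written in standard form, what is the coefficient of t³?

First differences: -121, -285, -551, -943, -1485, -2201. Second differences: -164, -266, -392, -542, -716. Third differences: -102, -126, -150, -174. Fourth differences: -24, -24, -24.
Level-4 differences are constant, so f has degree 4.
Fitting a degree-4 polynomial gives f(t) = -t^4 - 3t³ + t - 1.
The coefficient of t³ is -3.

-3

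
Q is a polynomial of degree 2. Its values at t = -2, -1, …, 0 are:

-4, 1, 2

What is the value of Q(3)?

-19

Write Q(t) = at² + bt + c; the 3 given values yield a linear system in the 3 coefficients.
Solving, Q(t) = -2t² - t + 2.
Then Q(3) = -19.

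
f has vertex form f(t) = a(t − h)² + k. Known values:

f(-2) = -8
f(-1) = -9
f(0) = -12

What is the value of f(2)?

-24

First differences -1, -3; second difference -2 = 2a, so a = -1.
Expanding, the t-coefficient is −2ah = 2h; matching it to the data gives h = -2, and then k = -8.
So f(t) = -1(t + 2)² − 8.
f(2) = -1·4² − 8 = -24.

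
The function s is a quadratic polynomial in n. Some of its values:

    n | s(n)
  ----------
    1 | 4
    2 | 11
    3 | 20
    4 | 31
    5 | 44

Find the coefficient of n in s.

4

First differences: 7, 9, 11, 13. Second differences: 2, 2, 2.
Level-2 differences are constant, so s has degree 2.
Fitting a degree-2 polynomial gives s(n) = n² + 4n - 1.
The coefficient of n is 4.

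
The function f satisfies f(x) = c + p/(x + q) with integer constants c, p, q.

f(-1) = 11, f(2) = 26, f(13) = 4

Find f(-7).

(f(x) − c)(x + q) = p for each data point; the three points give a linear system in c and q, then p follows.
Solving: c = 6, q = -3, p = -20, so f(x) = 6 − 20/(x − 3).
Then f(-7) = 6 − 20/(-10) = 8.

8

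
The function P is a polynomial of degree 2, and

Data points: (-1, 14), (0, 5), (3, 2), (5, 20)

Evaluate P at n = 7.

54

Write P(n) = an² + bn + c; the 4 given values yield a linear system in the 3 coefficients.
Solving, P(n) = 2n² - 7n + 5.
Then P(7) = 54.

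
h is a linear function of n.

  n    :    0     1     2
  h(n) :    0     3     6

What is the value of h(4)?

First differences: 3, 3.
Level-1 differences are constant, so h has degree 1.
Fitting a degree-1 polynomial gives h(n) = 3n.
Then h(4) = 12.

12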